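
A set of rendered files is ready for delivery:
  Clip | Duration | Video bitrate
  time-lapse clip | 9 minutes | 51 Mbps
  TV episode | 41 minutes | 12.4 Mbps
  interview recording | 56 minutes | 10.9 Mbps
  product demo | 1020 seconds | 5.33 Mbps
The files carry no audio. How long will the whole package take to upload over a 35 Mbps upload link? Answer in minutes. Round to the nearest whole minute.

time-lapse clip: 51.000 Mbps × 540 s = 27540.0 Mb
TV episode: 12.400 Mbps × 2460 s = 30504.0 Mb
interview recording: 10.900 Mbps × 3360 s = 36624.0 Mb
product demo: 5.330 Mbps × 1020 s = 5436.6 Mb
Total: 100104.6 Mb = 12513.1 MB.
At 35 Mbps: 100104.6 / 35 = 2860 s ≈ 47.7 minutes.

48 minutes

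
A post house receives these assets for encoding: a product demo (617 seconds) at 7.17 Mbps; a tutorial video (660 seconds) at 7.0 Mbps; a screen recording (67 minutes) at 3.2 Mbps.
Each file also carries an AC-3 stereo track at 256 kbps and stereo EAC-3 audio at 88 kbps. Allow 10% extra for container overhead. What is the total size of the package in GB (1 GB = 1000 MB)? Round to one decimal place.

3.3 GB

Audio total: 256 + 88 = 344 kbps = 0.344 Mbps.
product demo: 7.514 Mbps × 617 s × 1.10 = 5099.8 Mb
tutorial video: 7.344 Mbps × 660 s × 1.10 = 5331.7 Mb
screen recording: 3.544 Mbps × 4020 s × 1.10 = 15671.6 Mb
Total: 26103.1 Mb = 3262.9 MB.
= 3.263 GB.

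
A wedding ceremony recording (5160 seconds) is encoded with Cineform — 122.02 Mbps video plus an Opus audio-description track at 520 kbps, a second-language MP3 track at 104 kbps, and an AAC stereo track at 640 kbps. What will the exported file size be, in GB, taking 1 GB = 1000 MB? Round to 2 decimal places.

79.52 GB

Audio total: 520 + 104 + 640 = 1264 kbps = 1.264 Mbps.
Total bitrate: 122.02 + 1.264 = 123.284 Mbps.
Stream data: 123.284 Mbps × 5160 s = 636145.4 Mb.
636,145 Mb ÷ 8 = 79,518 MB → 79.52 GB.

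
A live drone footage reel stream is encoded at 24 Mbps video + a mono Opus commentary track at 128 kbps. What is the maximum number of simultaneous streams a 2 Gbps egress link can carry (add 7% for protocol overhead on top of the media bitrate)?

Audio: 128 kbps = 0.128 Mbps.
Per-viewer media rate: 24.128 Mbps.
On the wire with 7% overhead: 25.817 Mbps.
2 Gbps = 2,000 Mbps; 2,000 / 25.817 = 77.47 → 77 viewers.

77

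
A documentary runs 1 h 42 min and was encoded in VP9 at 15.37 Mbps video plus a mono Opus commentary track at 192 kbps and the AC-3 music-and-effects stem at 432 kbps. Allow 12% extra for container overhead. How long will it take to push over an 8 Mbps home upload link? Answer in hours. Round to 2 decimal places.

3.81 hours

1 h 42 min = 102 min = 6120 s
Audio total: 192 + 432 = 624 kbps = 0.624 Mbps.
Total bitrate: 15.994 Mbps.
File: 15.994 Mbps × 6120 s = 97883.3 Mb.
With 12% container overhead: ×1.12. → 109629.3 Mb.
At 8 Mbps: 109629.3 / 8 = 13703.7 s ≈ 3.81 hours.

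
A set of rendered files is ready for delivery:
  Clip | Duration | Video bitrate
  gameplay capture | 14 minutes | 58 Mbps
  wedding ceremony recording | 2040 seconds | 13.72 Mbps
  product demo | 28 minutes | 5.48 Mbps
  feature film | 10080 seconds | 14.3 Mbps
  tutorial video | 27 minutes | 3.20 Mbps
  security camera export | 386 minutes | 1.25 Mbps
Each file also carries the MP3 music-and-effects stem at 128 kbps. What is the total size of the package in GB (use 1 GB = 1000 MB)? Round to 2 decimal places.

Audio: 128 kbps = 0.128 Mbps.
gameplay capture: 58.128 Mbps × 840 s = 48827.5 Mb
wedding ceremony recording: 13.848 Mbps × 2040 s = 28249.9 Mb
product demo: 5.608 Mbps × 1680 s = 9421.4 Mb
feature film: 14.428 Mbps × 10080 s = 145434.2 Mb
tutorial video: 3.328 Mbps × 1620 s = 5391.4 Mb
security camera export: 1.378 Mbps × 23160 s = 31914.5 Mb
Total: 269239.0 Mb = 33654.9 MB.
= 33.65 GB.

33.65 GB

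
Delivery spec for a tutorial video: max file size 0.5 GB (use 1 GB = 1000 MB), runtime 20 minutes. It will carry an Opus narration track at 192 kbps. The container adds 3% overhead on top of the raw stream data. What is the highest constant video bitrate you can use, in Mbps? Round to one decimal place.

3.0 Mbps

Budget: 0.5 GB = 4000.0 Mb.
Stream payload after overhead: 4000.0 / 1.03 = 3883.5 Mb.
20 min = 1200 s
Total bitrate budget: 3883.5 Mb / 1200 s = 3.236 Mbps.
Audio: 192 kbps = 0.192 Mbps.
Video: 3.236 − 0.192 = 3.044 Mbps.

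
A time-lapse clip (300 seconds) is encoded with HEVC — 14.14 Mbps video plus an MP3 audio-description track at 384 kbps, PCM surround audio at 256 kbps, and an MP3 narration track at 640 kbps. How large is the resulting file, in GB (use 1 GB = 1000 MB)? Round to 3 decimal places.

Audio total: 384 + 256 + 640 = 1280 kbps = 1.280 Mbps.
Total bitrate: 14.14 + 1.280 = 15.420 Mbps.
Stream data: 15.420 Mbps × 300 s = 4626.0 Mb.
4,626 Mb ÷ 8 = 578.2 MB → 0.5783 GB.

0.578 GB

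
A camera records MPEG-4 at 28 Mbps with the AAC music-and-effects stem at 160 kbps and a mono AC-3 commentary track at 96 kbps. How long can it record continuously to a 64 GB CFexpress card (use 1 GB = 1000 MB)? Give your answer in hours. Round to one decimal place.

5.0 hours

Audio total: 160 + 96 = 256 kbps = 0.256 Mbps.
Total bitrate: 28 + 0.256 = 28.256 Mbps.
Capacity: 64 GB = 512,000 Mb.
Recording time: 512,000 / 28.256 = 18,120 s ≈ 5.03 hours.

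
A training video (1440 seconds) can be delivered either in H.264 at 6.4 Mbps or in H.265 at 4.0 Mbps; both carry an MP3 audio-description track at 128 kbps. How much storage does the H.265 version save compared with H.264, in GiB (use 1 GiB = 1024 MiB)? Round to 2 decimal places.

0.40 GiB

Audio: 128 kbps = 0.128 Mbps.
H.264: 6.528 Mbps × 1440 s = 9400.3 Mb = 1.094 GiB.
H.265: 4.128 Mbps × 1440 s = 5944.3 Mb = 0.692 GiB.
Saving: 1.094 − 0.692 = 0.402 GiB.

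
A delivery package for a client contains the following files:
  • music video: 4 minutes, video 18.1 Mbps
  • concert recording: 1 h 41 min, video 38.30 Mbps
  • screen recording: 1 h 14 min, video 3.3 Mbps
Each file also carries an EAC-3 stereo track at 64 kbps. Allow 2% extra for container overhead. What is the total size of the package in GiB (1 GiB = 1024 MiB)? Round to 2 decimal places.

29.90 GiB

Audio: 64 kbps = 0.064 Mbps.
music video: 18.164 Mbps × 240 s × 1.02 = 4446.5 Mb
concert recording: 38.364 Mbps × 6060 s × 1.02 = 237135.6 Mb
screen recording: 3.364 Mbps × 4440 s × 1.02 = 15234.9 Mb
Total: 256817.0 Mb = 32102.1 MB.
= 29.90 GiB.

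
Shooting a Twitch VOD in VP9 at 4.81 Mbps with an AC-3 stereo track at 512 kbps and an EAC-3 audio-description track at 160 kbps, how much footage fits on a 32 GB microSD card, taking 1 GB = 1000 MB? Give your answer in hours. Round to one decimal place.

13.0 hours

Audio total: 512 + 160 = 672 kbps = 0.672 Mbps.
Total bitrate: 4.81 + 0.672 = 5.482 Mbps.
Capacity: 32 GB = 256,000 Mb.
Recording time: 256,000 / 5.482 = 46,698 s ≈ 13.0 hours.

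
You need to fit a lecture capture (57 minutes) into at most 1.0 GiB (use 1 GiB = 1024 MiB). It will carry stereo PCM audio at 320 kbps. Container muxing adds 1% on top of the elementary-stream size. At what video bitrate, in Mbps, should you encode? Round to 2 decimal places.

2.17 Mbps

Budget: 1.0 GiB = 8589.9 Mb.
Stream payload after overhead: 8589.9 / 1.01 = 8504.9 Mb.
57 min = 3420 s
Total bitrate budget: 8504.9 Mb / 3420 s = 2.487 Mbps.
Audio: 320 kbps = 0.320 Mbps.
Video: 2.487 − 0.320 = 2.167 Mbps.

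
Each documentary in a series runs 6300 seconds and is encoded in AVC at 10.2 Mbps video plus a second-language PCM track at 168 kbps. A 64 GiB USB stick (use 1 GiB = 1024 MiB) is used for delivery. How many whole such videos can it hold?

8

Audio: 168 kbps = 0.168 Mbps.
Total bitrate: 10.368 Mbps.
Per item: 10.368 Mbps × 6300 s = 65,318 Mb = 8,165 MB.
Capacity: 64 GiB = 549,756 Mb; 8.42 items → 8 complete.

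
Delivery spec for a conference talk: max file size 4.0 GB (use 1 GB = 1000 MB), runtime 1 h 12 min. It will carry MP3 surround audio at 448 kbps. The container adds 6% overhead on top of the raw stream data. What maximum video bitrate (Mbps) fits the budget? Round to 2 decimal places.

Budget: 4.0 GB = 32000.0 Mb.
Stream payload after overhead: 32000.0 / 1.06 = 30188.7 Mb.
1 h 12 min = 72 min = 4320 s
Total bitrate budget: 30188.7 Mb / 4320 s = 6.988 Mbps.
Audio: 448 kbps = 0.448 Mbps.
Video: 6.988 − 0.448 = 6.540 Mbps.

6.54 Mbps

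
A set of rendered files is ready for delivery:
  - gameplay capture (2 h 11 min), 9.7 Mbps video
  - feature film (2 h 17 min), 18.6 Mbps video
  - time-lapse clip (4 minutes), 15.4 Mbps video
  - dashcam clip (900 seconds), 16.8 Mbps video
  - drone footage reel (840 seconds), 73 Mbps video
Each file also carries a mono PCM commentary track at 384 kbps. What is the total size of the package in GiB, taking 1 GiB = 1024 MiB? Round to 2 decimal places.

Audio: 384 kbps = 0.384 Mbps.
gameplay capture: 10.084 Mbps × 7860 s = 79260.2 Mb
feature film: 18.984 Mbps × 8220 s = 156048.5 Mb
time-lapse clip: 15.784 Mbps × 240 s = 3788.2 Mb
dashcam clip: 17.184 Mbps × 900 s = 15465.6 Mb
drone footage reel: 73.384 Mbps × 840 s = 61642.6 Mb
Total: 316205.0 Mb = 39525.6 MB.
= 36.81 GiB.

36.81 GiB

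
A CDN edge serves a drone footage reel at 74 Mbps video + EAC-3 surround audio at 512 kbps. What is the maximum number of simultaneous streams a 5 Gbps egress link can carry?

Audio: 512 kbps = 0.512 Mbps.
Per-viewer media rate: 74.512 Mbps.
5 Gbps = 5,000 Mbps; 5,000 / 74.512 = 67.10 → 67 viewers.

67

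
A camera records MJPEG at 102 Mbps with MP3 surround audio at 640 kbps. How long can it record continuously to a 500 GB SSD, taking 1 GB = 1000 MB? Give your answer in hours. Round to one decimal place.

Audio: 640 kbps = 0.640 Mbps.
Total bitrate: 102 + 0.640 = 102.640 Mbps.
Capacity: 500 GB = 4,000,000 Mb.
Recording time: 4,000,000 / 102.640 = 38,971 s ≈ 10.8 hours.

10.8 hours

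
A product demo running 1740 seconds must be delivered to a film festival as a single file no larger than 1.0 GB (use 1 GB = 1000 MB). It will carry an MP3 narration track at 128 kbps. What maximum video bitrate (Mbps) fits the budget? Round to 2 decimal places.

4.47 Mbps

Budget: 1.0 GB = 8000.0 Mb.
Total bitrate budget: 8000.0 Mb / 1740 s = 4.598 Mbps.
Audio: 128 kbps = 0.128 Mbps.
Video: 4.598 − 0.128 = 4.470 Mbps.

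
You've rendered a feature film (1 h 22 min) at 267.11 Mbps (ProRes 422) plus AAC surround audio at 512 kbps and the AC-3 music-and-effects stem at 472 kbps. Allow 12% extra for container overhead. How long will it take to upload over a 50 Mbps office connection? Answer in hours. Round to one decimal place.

8.2 hours

1 h 22 min = 82 min = 4920 s
Audio total: 512 + 472 = 984 kbps = 0.984 Mbps.
Total bitrate: 268.094 Mbps.
File: 268.094 Mbps × 4920 s = 1319022.5 Mb.
With 12% container overhead: ×1.12. → 1477305.2 Mb.
At 50 Mbps: 1477305.2 / 50 = 29546.1 s ≈ 8.21 hours.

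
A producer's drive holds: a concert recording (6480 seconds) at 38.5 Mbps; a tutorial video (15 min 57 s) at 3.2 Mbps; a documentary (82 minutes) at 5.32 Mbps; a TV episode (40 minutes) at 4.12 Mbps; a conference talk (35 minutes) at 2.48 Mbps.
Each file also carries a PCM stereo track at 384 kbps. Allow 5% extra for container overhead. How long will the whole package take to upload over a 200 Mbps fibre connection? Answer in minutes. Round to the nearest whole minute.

26 minutes

Audio: 384 kbps = 0.384 Mbps.
concert recording: 38.884 Mbps × 6480 s × 1.05 = 264566.7 Mb
tutorial video: 3.584 Mbps × 957 s × 1.05 = 3601.4 Mb
documentary: 5.704 Mbps × 4920 s × 1.05 = 29466.9 Mb
TV episode: 4.504 Mbps × 2400 s × 1.05 = 11350.1 Mb
conference talk: 2.864 Mbps × 2100 s × 1.05 = 6315.1 Mb
Total: 315300.2 Mb = 39412.5 MB.
At 200 Mbps: 315300.2 / 200 = 1577 s ≈ 26.3 minutes.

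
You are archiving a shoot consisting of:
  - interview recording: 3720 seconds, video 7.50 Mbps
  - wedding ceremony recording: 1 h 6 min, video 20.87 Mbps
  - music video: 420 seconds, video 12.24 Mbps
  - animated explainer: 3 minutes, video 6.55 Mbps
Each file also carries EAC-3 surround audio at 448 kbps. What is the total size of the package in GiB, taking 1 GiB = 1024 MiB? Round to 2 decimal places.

Audio: 448 kbps = 0.448 Mbps.
interview recording: 7.948 Mbps × 3720 s = 29566.6 Mb
wedding ceremony recording: 21.318 Mbps × 3960 s = 84419.3 Mb
music video: 12.688 Mbps × 420 s = 5329.0 Mb
animated explainer: 6.998 Mbps × 180 s = 1259.6 Mb
Total: 120574.4 Mb = 15071.8 MB.
= 14.04 GiB.

14.04 GiB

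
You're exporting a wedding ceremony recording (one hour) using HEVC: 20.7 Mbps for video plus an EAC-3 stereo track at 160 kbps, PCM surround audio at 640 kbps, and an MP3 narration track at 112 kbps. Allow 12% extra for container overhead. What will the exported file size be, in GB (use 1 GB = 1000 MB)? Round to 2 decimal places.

10.89 GB

1 h = 3600 s
Audio total: 160 + 640 + 112 = 912 kbps = 0.912 Mbps.
Total bitrate: 20.7 + 0.912 = 21.612 Mbps.
Stream data: 21.612 Mbps × 3600 s = 77803.2 Mb.
With 12% container overhead: ×1.12.
87,140 Mb ÷ 8 = 10,892 MB → 10.89 GB.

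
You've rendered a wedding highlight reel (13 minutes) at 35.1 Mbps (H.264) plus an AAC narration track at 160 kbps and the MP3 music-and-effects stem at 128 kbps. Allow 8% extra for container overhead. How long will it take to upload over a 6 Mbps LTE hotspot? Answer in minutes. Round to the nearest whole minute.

83 minutes

13 min = 780 s
Audio total: 160 + 128 = 288 kbps = 0.288 Mbps.
Total bitrate: 35.388 Mbps.
File: 35.388 Mbps × 780 s = 27602.6 Mb.
With 8% container overhead: ×1.08. → 29810.9 Mb.
At 6 Mbps: 29810.9 / 6 = 4968.5 s ≈ 82.8 minutes.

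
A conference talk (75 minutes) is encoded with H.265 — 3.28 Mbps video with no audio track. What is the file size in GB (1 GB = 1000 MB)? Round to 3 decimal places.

75 min = 4500 s
Total bitrate: 3.28 Mbps.
Stream data: 3.280 Mbps × 4500 s = 14760.0 Mb.
14,760 Mb ÷ 8 = 1,845 MB → 1.845 GB.

1.845 GB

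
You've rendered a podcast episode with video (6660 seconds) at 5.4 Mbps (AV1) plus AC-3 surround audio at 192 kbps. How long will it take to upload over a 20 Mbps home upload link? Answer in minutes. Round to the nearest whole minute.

31 minutes

Audio: 192 kbps = 0.192 Mbps.
Total bitrate: 5.592 Mbps.
File: 5.592 Mbps × 6660 s = 37242.7 Mb.
At 20 Mbps: 37242.7 / 20 = 1862.1 s ≈ 31 minutes.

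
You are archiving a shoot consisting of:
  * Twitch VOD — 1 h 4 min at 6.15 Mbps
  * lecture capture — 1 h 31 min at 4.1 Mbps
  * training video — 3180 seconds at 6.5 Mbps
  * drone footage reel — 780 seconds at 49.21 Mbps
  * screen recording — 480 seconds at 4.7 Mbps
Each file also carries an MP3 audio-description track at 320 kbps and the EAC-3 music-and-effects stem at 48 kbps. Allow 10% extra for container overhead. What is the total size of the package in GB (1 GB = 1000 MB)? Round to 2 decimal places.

15.45 GB

Audio total: 320 + 48 = 368 kbps = 0.368 Mbps.
Twitch VOD: 6.518 Mbps × 3840 s × 1.10 = 27532.0 Mb
lecture capture: 4.468 Mbps × 5460 s × 1.10 = 26834.8 Mb
training video: 6.868 Mbps × 3180 s × 1.10 = 24024.3 Mb
drone footage reel: 49.578 Mbps × 780 s × 1.10 = 42537.9 Mb
screen recording: 5.068 Mbps × 480 s × 1.10 = 2675.9 Mb
Total: 123604.9 Mb = 15450.6 MB.
= 15.45 GB.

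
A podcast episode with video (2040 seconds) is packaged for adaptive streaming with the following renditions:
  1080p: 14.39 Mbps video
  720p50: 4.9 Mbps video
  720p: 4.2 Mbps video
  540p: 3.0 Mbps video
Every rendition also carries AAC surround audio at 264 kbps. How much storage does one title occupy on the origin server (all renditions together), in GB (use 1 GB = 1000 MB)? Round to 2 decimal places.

Audio: 264 kbps = 0.264 Mbps.
Sum of rendition bitrates: (14.39+0.264) + (4.9+0.264) + (4.2+0.264) + (3.0+0.264) = 27.546 Mbps.
× 2040 s = 56,194 Mb = 7,024 MB = 7.024 GB.

7.02 GB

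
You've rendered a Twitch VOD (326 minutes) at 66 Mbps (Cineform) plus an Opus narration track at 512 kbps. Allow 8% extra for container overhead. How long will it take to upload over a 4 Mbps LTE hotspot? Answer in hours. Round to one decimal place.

97.6 hours

326 min = 19560 s
Audio: 512 kbps = 0.512 Mbps.
Total bitrate: 66.512 Mbps.
File: 66.512 Mbps × 19560 s = 1300974.7 Mb.
With 8% container overhead: ×1.08. → 1405052.7 Mb.
At 4 Mbps: 1405052.7 / 4 = 351263.2 s ≈ 97.6 hours.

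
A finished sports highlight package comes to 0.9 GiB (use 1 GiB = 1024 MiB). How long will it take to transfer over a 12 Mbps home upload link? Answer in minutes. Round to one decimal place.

File: 0.9 GiB = 7730.9 Mb.
At 12 Mbps: 7730.9 / 12 = 644.2 s ≈ 10.7 minutes.

10.7 minutes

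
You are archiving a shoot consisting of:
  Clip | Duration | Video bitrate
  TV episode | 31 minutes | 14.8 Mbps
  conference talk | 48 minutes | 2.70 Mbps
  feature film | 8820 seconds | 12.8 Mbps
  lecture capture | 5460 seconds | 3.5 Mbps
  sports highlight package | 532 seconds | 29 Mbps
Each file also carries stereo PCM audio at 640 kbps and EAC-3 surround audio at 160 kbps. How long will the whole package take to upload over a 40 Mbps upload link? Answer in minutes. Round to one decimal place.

82.7 minutes

Audio total: 640 + 160 = 800 kbps = 0.800 Mbps.
TV episode: 15.600 Mbps × 1860 s = 29016.0 Mb
conference talk: 3.500 Mbps × 2880 s = 10080.0 Mb
feature film: 13.600 Mbps × 8820 s = 119952.0 Mb
lecture capture: 4.300 Mbps × 5460 s = 23478.0 Mb
sports highlight package: 29.800 Mbps × 532 s = 15853.6 Mb
Total: 198379.6 Mb = 24797.5 MB.
At 40 Mbps: 198379.6 / 40 = 4959 s ≈ 82.7 minutes.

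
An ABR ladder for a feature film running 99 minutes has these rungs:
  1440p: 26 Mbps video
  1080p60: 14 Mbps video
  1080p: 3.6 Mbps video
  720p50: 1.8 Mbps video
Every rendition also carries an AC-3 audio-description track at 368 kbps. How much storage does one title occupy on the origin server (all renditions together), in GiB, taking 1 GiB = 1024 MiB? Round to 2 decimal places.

32.41 GiB

99 min = 5940 s
Audio: 368 kbps = 0.368 Mbps.
Sum of rendition bitrates: (26+0.368) + (14+0.368) + (3.6+0.368) + (1.8+0.368) = 46.872 Mbps.
× 5940 s = 278,420 Mb = 34,802 MB = 32.41 GiB.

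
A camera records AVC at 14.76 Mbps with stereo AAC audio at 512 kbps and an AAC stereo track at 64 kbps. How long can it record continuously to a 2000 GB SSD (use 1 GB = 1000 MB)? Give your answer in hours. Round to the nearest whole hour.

Audio total: 512 + 64 = 576 kbps = 0.576 Mbps.
Total bitrate: 14.76 + 0.576 = 15.336 Mbps.
Capacity: 2000 GB = 16,000,000 Mb.
Recording time: 16,000,000 / 15.336 = 1,043,297 s ≈ 290 hours.

290 hours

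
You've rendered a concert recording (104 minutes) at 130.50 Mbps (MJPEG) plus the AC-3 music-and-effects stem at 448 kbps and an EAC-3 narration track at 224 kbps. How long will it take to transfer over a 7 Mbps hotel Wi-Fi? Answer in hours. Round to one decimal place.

104 min = 6240 s
Audio total: 448 + 224 = 672 kbps = 0.672 Mbps.
Total bitrate: 131.172 Mbps.
File: 131.172 Mbps × 6240 s = 818513.3 Mb.
At 7 Mbps: 818513.3 / 7 = 116930.5 s ≈ 32.5 hours.

32.5 hours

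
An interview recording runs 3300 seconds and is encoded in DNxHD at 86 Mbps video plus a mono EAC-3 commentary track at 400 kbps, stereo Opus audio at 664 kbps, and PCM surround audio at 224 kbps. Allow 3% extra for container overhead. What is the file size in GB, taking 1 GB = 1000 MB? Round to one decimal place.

37.1 GB

Audio total: 400 + 664 + 224 = 1288 kbps = 1.288 Mbps.
Total bitrate: 86 + 1.288 = 87.288 Mbps.
Stream data: 87.288 Mbps × 3300 s = 288050.4 Mb.
With 3% container overhead: ×1.03.
296,692 Mb ÷ 8 = 37,086 MB → 37.09 GB.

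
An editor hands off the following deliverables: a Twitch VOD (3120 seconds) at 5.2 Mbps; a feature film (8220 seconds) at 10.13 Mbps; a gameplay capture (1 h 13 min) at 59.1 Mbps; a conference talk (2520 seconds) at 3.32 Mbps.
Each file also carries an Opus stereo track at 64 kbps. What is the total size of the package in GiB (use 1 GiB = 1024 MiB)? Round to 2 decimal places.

42.83 GiB

Audio: 64 kbps = 0.064 Mbps.
Twitch VOD: 5.264 Mbps × 3120 s = 16423.7 Mb
feature film: 10.194 Mbps × 8220 s = 83794.7 Mb
gameplay capture: 59.164 Mbps × 4380 s = 259138.3 Mb
conference talk: 3.384 Mbps × 2520 s = 8527.7 Mb
Total: 367884.4 Mb = 45985.5 MB.
= 42.83 GiB.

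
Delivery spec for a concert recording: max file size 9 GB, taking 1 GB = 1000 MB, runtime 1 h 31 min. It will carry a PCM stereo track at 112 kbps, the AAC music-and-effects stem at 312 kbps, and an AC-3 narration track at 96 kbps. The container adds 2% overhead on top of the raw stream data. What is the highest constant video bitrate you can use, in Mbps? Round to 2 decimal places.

Budget: 9 GB = 72000.0 Mb.
Stream payload after overhead: 72000.0 / 1.02 = 70588.2 Mb.
1 h 31 min = 91 min = 5460 s
Total bitrate budget: 70588.2 Mb / 5460 s = 12.928 Mbps.
Audio total: 112 + 312 + 96 = 520 kbps = 0.520 Mbps.
Video: 12.928 − 0.520 = 12.408 Mbps.

12.41 Mbps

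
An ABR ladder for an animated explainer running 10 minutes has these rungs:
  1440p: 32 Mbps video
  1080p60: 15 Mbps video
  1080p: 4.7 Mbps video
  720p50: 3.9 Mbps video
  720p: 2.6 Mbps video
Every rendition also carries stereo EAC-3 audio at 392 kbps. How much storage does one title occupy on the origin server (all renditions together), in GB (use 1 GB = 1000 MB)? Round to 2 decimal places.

4.51 GB

10 min = 600 s
Audio: 392 kbps = 0.392 Mbps.
Sum of rendition bitrates: (32+0.392) + (15+0.392) + (4.7+0.392) + (3.9+0.392) + (2.6+0.392) = 60.160 Mbps.
× 600 s = 36,096 Mb = 4,512 MB = 4.512 GB.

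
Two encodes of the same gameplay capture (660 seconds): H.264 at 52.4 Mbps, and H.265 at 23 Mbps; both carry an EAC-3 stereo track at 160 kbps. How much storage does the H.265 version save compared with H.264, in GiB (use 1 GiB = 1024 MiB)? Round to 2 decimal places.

Audio: 160 kbps = 0.160 Mbps.
H.264: 52.560 Mbps × 660 s = 34689.6 Mb = 4.038 GiB.
H.265: 23.160 Mbps × 660 s = 15285.6 Mb = 1.779 GiB.
Saving: 4.038 − 1.779 = 2.259 GiB.

2.26 GiB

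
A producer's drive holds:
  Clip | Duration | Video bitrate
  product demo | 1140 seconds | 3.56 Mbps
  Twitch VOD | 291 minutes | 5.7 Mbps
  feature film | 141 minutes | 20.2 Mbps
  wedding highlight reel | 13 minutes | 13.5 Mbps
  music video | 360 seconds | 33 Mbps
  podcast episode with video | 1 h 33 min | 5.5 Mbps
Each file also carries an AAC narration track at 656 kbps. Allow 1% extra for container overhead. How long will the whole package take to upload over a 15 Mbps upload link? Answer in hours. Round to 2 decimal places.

6.54 hours

Audio: 656 kbps = 0.656 Mbps.
product demo: 4.216 Mbps × 1140 s × 1.01 = 4854.3 Mb
Twitch VOD: 6.356 Mbps × 17460 s × 1.01 = 112085.5 Mb
feature film: 20.856 Mbps × 8460 s × 1.01 = 178206.2 Mb
wedding highlight reel: 14.156 Mbps × 780 s × 1.01 = 11152.1 Mb
music video: 33.656 Mbps × 360 s × 1.01 = 12237.3 Mb
podcast episode with video: 6.156 Mbps × 5580 s × 1.01 = 34694.0 Mb
Total: 353229.4 Mb = 44153.7 MB.
At 15 Mbps: 353229.4 / 15 = 23549 s ≈ 6.54 hours.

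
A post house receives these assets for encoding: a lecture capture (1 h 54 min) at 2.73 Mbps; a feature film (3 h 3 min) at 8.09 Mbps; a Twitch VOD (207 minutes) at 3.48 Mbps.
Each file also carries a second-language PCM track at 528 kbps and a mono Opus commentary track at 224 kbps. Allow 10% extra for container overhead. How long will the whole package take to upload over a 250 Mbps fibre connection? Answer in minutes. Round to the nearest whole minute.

Audio total: 528 + 224 = 752 kbps = 0.752 Mbps.
lecture capture: 3.482 Mbps × 6840 s × 1.10 = 26198.6 Mb
feature film: 8.842 Mbps × 10980 s × 1.10 = 106793.7 Mb
Twitch VOD: 4.232 Mbps × 12420 s × 1.10 = 57817.6 Mb
Total: 190809.8 Mb = 23851.2 MB.
At 250 Mbps: 190809.8 / 250 = 763 s ≈ 12.7 minutes.

13 minutes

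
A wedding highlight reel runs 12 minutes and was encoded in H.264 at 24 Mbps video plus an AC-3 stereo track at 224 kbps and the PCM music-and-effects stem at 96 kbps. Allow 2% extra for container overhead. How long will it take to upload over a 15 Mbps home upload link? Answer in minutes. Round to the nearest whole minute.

20 minutes

12 min = 720 s
Audio total: 224 + 96 = 320 kbps = 0.320 Mbps.
Total bitrate: 24.320 Mbps.
File: 24.320 Mbps × 720 s = 17510.4 Mb.
With 2% container overhead: ×1.02. → 17860.6 Mb.
At 15 Mbps: 17860.6 / 15 = 1190.7 s ≈ 19.8 minutes.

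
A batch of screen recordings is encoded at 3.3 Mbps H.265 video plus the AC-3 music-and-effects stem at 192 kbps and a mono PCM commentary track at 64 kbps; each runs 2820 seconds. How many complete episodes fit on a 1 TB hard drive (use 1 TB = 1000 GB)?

797

Audio total: 192 + 64 = 256 kbps = 0.256 Mbps.
Total bitrate: 3.556 Mbps.
Per item: 3.556 Mbps × 2820 s = 10,028 Mb = 1,253 MB.
Capacity: 1 TB = 8,000,000 Mb; 797.77 items → 797 complete.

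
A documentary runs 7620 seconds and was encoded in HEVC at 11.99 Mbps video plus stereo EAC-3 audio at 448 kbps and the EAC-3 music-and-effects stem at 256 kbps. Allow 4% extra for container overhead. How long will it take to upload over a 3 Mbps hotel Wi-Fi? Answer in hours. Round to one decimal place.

Audio total: 448 + 256 = 704 kbps = 0.704 Mbps.
Total bitrate: 12.694 Mbps.
File: 12.694 Mbps × 7620 s = 96728.3 Mb.
With 4% container overhead: ×1.04. → 100597.4 Mb.
At 3 Mbps: 100597.4 / 3 = 33532.5 s ≈ 9.31 hours.

9.3 hours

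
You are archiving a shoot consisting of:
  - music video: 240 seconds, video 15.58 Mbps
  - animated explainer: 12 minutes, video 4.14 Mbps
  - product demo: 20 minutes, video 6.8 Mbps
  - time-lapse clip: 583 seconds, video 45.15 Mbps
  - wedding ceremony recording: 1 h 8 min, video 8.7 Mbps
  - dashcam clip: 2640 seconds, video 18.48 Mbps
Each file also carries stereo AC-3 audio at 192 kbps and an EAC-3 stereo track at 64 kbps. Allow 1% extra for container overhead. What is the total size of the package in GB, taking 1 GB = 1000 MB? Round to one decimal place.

Audio total: 192 + 64 = 256 kbps = 0.256 Mbps.
music video: 15.836 Mbps × 240 s × 1.01 = 3838.6 Mb
animated explainer: 4.396 Mbps × 720 s × 1.01 = 3196.8 Mb
product demo: 7.056 Mbps × 1200 s × 1.01 = 8551.9 Mb
time-lapse clip: 45.406 Mbps × 583 s × 1.01 = 26736.4 Mb
wedding ceremony recording: 8.956 Mbps × 4080 s × 1.01 = 36905.9 Mb
dashcam clip: 18.736 Mbps × 2640 s × 1.01 = 49957.7 Mb
Total: 129187.3 Mb = 16148.4 MB.
= 16.15 GB.

16.1 GB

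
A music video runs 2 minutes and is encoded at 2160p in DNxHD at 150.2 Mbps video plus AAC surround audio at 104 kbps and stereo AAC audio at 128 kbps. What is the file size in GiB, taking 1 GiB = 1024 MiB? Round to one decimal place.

2.1 GiB

2 min = 120 s
Audio total: 104 + 128 = 232 kbps = 0.232 Mbps.
Total bitrate: 150.2 + 0.232 = 150.432 Mbps.
Stream data: 150.432 Mbps × 120 s = 18051.8 Mb.
18,052 Mb = 2,256,480,000 bytes ÷ 1,073,741,824 = 2.102 GiB.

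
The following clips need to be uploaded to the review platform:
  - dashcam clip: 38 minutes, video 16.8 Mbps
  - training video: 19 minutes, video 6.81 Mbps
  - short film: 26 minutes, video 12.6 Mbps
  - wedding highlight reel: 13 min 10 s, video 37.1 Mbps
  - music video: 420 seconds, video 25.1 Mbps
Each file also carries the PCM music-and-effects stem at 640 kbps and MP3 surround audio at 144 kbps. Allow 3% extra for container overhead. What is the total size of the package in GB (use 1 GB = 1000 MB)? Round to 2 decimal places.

14.22 GB

Audio total: 640 + 144 = 784 kbps = 0.784 Mbps.
dashcam clip: 17.584 Mbps × 2280 s × 1.03 = 41294.3 Mb
training video: 7.594 Mbps × 1140 s × 1.03 = 8916.9 Mb
short film: 13.384 Mbps × 1560 s × 1.03 = 21505.4 Mb
wedding highlight reel: 37.884 Mbps × 790 s × 1.03 = 30826.2 Mb
music video: 25.884 Mbps × 420 s × 1.03 = 11197.4 Mb
Total: 113740.2 Mb = 14217.5 MB.
= 14.22 GB.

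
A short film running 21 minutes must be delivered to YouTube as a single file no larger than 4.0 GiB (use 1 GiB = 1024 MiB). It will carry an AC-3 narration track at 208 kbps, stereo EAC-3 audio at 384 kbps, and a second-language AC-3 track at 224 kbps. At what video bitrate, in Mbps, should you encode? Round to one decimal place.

Budget: 4.0 GiB = 34359.7 Mb.
21 min = 1260 s
Total bitrate budget: 34359.7 Mb / 1260 s = 27.270 Mbps.
Audio total: 208 + 384 + 224 = 816 kbps = 0.816 Mbps.
Video: 27.270 − 0.816 = 26.454 Mbps.

26.5 Mbps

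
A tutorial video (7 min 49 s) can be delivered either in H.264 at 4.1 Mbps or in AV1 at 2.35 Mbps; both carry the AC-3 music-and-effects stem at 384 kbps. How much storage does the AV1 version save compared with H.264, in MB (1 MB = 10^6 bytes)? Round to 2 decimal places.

7 min 49 s = 469 s
Audio: 384 kbps = 0.384 Mbps.
H.264: 4.484 Mbps × 469 s = 2103.0 Mb = 262.875 MB.
AV1: 2.734 Mbps × 469 s = 1282.2 Mb = 160.281 MB.
Saving: 262.875 − 160.281 = 102.594 MB.

102.59 MB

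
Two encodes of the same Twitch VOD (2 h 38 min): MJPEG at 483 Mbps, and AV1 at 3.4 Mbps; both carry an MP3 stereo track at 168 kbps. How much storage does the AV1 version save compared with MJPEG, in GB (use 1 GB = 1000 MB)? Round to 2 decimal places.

2 h 38 min = 158 min = 9480 s
Audio: 168 kbps = 0.168 Mbps.
MJPEG: 483.168 Mbps × 9480 s = 4580432.6 Mb = 572.554 GB.
AV1: 3.568 Mbps × 9480 s = 33824.6 Mb = 4.228 GB.
Saving: 572.554 − 4.228 = 568.326 GB.

568.33 GB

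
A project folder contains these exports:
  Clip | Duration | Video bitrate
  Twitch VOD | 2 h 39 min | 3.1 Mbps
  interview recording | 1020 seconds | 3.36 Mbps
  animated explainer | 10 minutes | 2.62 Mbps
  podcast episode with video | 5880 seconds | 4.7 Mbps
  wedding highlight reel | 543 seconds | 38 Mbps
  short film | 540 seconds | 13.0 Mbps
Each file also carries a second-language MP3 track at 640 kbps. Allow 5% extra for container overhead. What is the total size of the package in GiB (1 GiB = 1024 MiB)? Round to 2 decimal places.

12.40 GiB

Audio: 640 kbps = 0.640 Mbps.
Twitch VOD: 3.740 Mbps × 9540 s × 1.05 = 37463.6 Mb
interview recording: 4.000 Mbps × 1020 s × 1.05 = 4284.0 Mb
animated explainer: 3.260 Mbps × 600 s × 1.05 = 2053.8 Mb
podcast episode with video: 5.340 Mbps × 5880 s × 1.05 = 32969.2 Mb
wedding highlight reel: 38.640 Mbps × 543 s × 1.05 = 22030.6 Mb
short film: 13.640 Mbps × 540 s × 1.05 = 7733.9 Mb
Total: 106535.0 Mb = 13316.9 MB.
= 12.40 GiB.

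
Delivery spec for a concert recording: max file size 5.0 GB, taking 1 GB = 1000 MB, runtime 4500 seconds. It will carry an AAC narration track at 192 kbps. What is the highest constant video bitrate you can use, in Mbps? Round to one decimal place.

8.7 Mbps

Budget: 5.0 GB = 40000.0 Mb.
Total bitrate budget: 40000.0 Mb / 4500 s = 8.889 Mbps.
Audio: 192 kbps = 0.192 Mbps.
Video: 8.889 − 0.192 = 8.697 Mbps.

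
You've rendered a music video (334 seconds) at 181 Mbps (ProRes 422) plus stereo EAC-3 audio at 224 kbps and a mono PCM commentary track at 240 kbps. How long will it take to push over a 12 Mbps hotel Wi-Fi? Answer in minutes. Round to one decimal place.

84.2 minutes

Audio total: 224 + 240 = 464 kbps = 0.464 Mbps.
Total bitrate: 181.464 Mbps.
File: 181.464 Mbps × 334 s = 60609.0 Mb.
At 12 Mbps: 60609.0 / 12 = 5050.7 s ≈ 84.2 minutes.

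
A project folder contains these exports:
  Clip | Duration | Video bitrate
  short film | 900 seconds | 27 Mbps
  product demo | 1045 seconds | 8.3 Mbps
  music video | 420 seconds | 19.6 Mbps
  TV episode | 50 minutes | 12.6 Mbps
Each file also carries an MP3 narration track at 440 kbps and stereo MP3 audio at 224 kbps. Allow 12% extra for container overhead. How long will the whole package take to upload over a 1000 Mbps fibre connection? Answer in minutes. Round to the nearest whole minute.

2 minutes

Audio total: 440 + 224 = 664 kbps = 0.664 Mbps.
short film: 27.664 Mbps × 900 s × 1.12 = 27885.3 Mb
product demo: 8.964 Mbps × 1045 s × 1.12 = 10491.5 Mb
music video: 20.264 Mbps × 420 s × 1.12 = 9532.2 Mb
TV episode: 13.264 Mbps × 3000 s × 1.12 = 44567.0 Mb
Total: 92476.0 Mb = 11559.5 MB.
At 1000 Mbps: 92476.0 / 1000 = 92 s ≈ 1.54 minutes.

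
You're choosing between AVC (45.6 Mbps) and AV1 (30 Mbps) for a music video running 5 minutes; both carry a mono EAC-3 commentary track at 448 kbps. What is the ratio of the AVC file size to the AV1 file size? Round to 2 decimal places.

5 min = 300 s
Audio: 448 kbps = 0.448 Mbps.
AVC: 46.048 Mbps × 300 s = 13814.4 Mb = 1.608 GiB.
AV1: 30.448 Mbps × 300 s = 9134.4 Mb = 1.063 GiB.
Ratio: 1.608 / 1.063 = 1.512.

1.51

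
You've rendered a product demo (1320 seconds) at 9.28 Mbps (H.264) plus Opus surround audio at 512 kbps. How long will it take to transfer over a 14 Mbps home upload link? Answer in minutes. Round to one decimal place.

15.4 minutes

Audio: 512 kbps = 0.512 Mbps.
Total bitrate: 9.792 Mbps.
File: 9.792 Mbps × 1320 s = 12925.4 Mb.
At 14 Mbps: 12925.4 / 14 = 923.2 s ≈ 15.4 minutes.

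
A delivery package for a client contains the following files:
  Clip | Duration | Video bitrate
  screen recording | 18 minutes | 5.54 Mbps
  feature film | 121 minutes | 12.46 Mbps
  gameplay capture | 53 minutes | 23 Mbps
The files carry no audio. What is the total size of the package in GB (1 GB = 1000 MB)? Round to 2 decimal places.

screen recording: 5.540 Mbps × 1080 s = 5983.2 Mb
feature film: 12.460 Mbps × 7260 s = 90459.6 Mb
gameplay capture: 23.000 Mbps × 3180 s = 73140.0 Mb
Total: 169582.8 Mb = 21197.8 MB.
= 21.20 GB.

21.20 GB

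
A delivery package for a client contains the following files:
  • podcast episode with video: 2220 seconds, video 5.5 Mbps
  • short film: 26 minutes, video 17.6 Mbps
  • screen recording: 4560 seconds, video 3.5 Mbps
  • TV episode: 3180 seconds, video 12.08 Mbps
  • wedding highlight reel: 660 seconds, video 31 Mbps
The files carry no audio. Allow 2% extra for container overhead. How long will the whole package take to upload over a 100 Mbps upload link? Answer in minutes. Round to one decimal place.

19.5 minutes

podcast episode with video: 5.500 Mbps × 2220 s × 1.02 = 12454.2 Mb
short film: 17.600 Mbps × 1560 s × 1.02 = 28005.1 Mb
screen recording: 3.500 Mbps × 4560 s × 1.02 = 16279.2 Mb
TV episode: 12.080 Mbps × 3180 s × 1.02 = 39182.7 Mb
wedding highlight reel: 31.000 Mbps × 660 s × 1.02 = 20869.2 Mb
Total: 116790.4 Mb = 14598.8 MB.
At 100 Mbps: 116790.4 / 100 = 1168 s ≈ 19.5 minutes.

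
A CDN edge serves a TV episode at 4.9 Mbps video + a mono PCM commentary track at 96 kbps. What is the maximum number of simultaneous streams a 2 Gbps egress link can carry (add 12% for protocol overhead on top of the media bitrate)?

357

Audio: 96 kbps = 0.096 Mbps.
Per-viewer media rate: 4.996 Mbps.
On the wire with 12% overhead: 5.596 Mbps.
2 Gbps = 2,000 Mbps; 2,000 / 5.596 = 357.43 → 357 viewers.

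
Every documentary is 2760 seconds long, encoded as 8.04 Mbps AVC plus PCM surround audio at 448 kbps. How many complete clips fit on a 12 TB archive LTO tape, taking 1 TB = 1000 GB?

4097

Audio: 448 kbps = 0.448 Mbps.
Total bitrate: 8.488 Mbps.
Per item: 8.488 Mbps × 2760 s = 23,427 Mb = 2,928 MB.
Capacity: 12 TB = 96,000,000 Mb; 4097.86 items → 4097 complete.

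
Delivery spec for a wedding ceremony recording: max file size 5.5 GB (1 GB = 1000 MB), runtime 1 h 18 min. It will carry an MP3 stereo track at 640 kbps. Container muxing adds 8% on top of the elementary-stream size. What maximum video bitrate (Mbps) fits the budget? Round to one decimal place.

Budget: 5.5 GB = 44000.0 Mb.
Stream payload after overhead: 44000.0 / 1.08 = 40740.7 Mb.
1 h 18 min = 78 min = 4680 s
Total bitrate budget: 40740.7 Mb / 4680 s = 8.705 Mbps.
Audio: 640 kbps = 0.640 Mbps.
Video: 8.705 − 0.640 = 8.065 Mbps.

8.1 Mbps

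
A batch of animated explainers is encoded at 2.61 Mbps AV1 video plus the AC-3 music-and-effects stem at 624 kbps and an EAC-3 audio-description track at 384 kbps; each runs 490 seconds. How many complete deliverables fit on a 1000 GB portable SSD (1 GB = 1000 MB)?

4512

Audio total: 624 + 384 = 1008 kbps = 1.008 Mbps.
Total bitrate: 3.618 Mbps.
Per item: 3.618 Mbps × 490 s = 1,773 Mb = 221.6 MB.
Capacity: 1000 GB = 8,000,000 Mb; 4512.58 items → 4512 complete.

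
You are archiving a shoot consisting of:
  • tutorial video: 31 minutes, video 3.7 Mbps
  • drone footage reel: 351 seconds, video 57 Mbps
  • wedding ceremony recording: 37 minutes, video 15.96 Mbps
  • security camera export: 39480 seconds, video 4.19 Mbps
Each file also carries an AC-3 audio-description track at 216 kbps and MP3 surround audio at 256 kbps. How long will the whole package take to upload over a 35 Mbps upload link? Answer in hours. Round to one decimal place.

2.0 hours

Audio total: 216 + 256 = 472 kbps = 0.472 Mbps.
tutorial video: 4.172 Mbps × 1860 s = 7759.9 Mb
drone footage reel: 57.472 Mbps × 351 s = 20172.7 Mb
wedding ceremony recording: 16.432 Mbps × 2220 s = 36479.0 Mb
security camera export: 4.662 Mbps × 39480 s = 184055.8 Mb
Total: 248467.4 Mb = 31058.4 MB.
At 35 Mbps: 248467.4 / 35 = 7099 s ≈ 1.97 hours.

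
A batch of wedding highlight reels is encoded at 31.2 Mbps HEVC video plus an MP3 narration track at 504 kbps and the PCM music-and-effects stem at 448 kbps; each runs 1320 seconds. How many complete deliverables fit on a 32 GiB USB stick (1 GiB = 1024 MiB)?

Audio total: 504 + 448 = 952 kbps = 0.952 Mbps.
Total bitrate: 32.152 Mbps.
Per item: 32.152 Mbps × 1320 s = 42,441 Mb = 5,305 MB.
Capacity: 32 GiB = 274,878 Mb; 6.48 items → 6 complete.

6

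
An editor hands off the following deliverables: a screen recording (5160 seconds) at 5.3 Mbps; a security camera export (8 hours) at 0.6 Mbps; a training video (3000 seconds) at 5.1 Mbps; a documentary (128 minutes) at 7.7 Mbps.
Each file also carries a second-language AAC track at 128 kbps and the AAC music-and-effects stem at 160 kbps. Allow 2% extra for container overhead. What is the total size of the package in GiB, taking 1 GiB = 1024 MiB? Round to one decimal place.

15.7 GiB

Audio total: 128 + 160 = 288 kbps = 0.288 Mbps.
screen recording: 5.588 Mbps × 5160 s × 1.02 = 29410.8 Mb
security camera export: 0.888 Mbps × 28800 s × 1.02 = 26085.9 Mb
training video: 5.388 Mbps × 3000 s × 1.02 = 16487.3 Mb
documentary: 7.988 Mbps × 7680 s × 1.02 = 62574.8 Mb
Total: 134558.7 Mb = 16819.8 MB.
= 15.66 GiB.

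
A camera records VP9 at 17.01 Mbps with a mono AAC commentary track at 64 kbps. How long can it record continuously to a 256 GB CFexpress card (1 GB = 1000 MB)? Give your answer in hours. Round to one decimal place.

Audio: 64 kbps = 0.064 Mbps.
Total bitrate: 17.01 + 0.064 = 17.074 Mbps.
Capacity: 256 GB = 2,048,000 Mb.
Recording time: 2,048,000 / 17.074 = 119,948 s ≈ 33.3 hours.

33.3 hours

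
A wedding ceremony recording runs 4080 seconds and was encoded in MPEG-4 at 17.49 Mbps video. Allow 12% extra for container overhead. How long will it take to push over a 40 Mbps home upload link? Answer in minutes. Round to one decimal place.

33.3 minutes

File: 17.490 Mbps × 4080 s = 71359.2 Mb.
With 12% container overhead: ×1.12. → 79922.3 Mb.
At 40 Mbps: 79922.3 / 40 = 1998.1 s ≈ 33.3 minutes.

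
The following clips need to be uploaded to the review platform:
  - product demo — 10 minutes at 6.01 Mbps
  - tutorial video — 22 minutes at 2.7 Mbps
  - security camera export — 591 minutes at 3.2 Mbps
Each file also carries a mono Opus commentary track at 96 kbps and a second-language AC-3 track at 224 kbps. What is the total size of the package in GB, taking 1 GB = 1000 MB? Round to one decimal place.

Audio total: 96 + 224 = 320 kbps = 0.320 Mbps.
product demo: 6.330 Mbps × 600 s = 3798.0 Mb
tutorial video: 3.020 Mbps × 1320 s = 3986.4 Mb
security camera export: 3.520 Mbps × 35460 s = 124819.2 Mb
Total: 132603.6 Mb = 16575.5 MB.
= 16.58 GB.

16.6 GB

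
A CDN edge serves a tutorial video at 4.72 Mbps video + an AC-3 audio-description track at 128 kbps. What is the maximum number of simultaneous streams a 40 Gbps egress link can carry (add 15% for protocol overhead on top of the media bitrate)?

Audio: 128 kbps = 0.128 Mbps.
Per-viewer media rate: 4.848 Mbps.
On the wire with 15% overhead: 5.575 Mbps.
40 Gbps = 40,000 Mbps; 40,000 / 5.575 = 7174.63 → 7174 viewers.

7174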